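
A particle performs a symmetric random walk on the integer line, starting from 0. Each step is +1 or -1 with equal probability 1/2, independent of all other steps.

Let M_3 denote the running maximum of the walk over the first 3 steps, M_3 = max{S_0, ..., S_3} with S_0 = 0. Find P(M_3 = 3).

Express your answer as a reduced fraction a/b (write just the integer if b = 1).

Answer: 1/8

Derivation:
Let M_3 = max(S_0,...,S_3). Use the reflection principle: for j ≥ 1, #{paths with M_3 ≥ j} = #{S_3 ≥ j} + #{S_3 ≥ j+1}.
By reflection, #{M_3 ≥ 3} = #{S_3 ≥ 3} + #{S_3 ≥ 4} = 1 + 0 = 1.
#{M_3 ≥ 4} = #{S_3 ≥ 4} + #{S_3 ≥ 5} = 0 + 0 = 0.
#{M_3 = 3} = 1 - 0 = 1.
P(M_3 = 3) = 1/8 = 1/8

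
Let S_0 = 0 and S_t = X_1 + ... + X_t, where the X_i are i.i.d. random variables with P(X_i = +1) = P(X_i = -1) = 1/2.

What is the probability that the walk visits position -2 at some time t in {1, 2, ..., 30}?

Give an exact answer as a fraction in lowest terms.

Count via complement. Let g(t,s) = #length-t paths at position s with S_1..S_t all ≠ -2.
g(t,s) = g(t-1,s-1) + g(t-1,s+1) for s ≠ -2; g(t,-2) = 0.
t=0: g(0,0)=1
t=1: g(1,-1)=1 g(1,1)=1
t=2: g(2,0)=2 g(2,2)=1
t=3: g(3,-1)=2 g(3,1)=3 g(3,3)=1
t=4: g(4,0)=5 g(4,2)=4 g(4,4)=1
t=5: g(5,-1)=5 g(5,1)=9 g(5,3)=5 g(5,5)=1
t=6: g(6,0)=14 g(6,2)=14 g(6,4)=6 g(6,6)=1
t=7: g(7,-1)=14 g(7,1)=28 g(7,3)=20 g(7,5)=7 g(7,7)=1
t=8: g(8,0)=42 g(8,2)=48 g(8,4)=27 g(8,6)=8 g(8,8)=1
t=9: g(9,-1)=42 g(9,1)=90 g(9,3)=75 g(9,5)=35 g(9,7)=9 g(9,9)=1
t=10: g(10,0)=132 g(10,2)=165 g(10,4)=110 g(10,6)=44 g(10,8)=10 g(10,10)=1
t=11: g(11,-1)=132 g(11,1)=297 g(11,3)=275 g(11,5)=154 g(11,7)=54 g(11,9)=11 g(11,11)=1
t=12: g(12,0)=429 g(12,2)=572 g(12,4)=429 g(12,6)=208 g(12,8)=65 g(12,10)=12 g(12,12)=1
t=13: g(13,-1)=429 g(13,1)=1001 g(13,3)=1001 g(13,5)=637 g(13,7)=273 g(13,9)=77 g(13,11)=13 g(13,13)=1
t=14: g(14,0)=1430 g(14,2)=2002 g(14,4)=1638 g(14,6)=910 g(14,8)=350 g(14,10)=90 g(14,12)=14 g(14,14)=1
t=15: g(15,-1)=1430 g(15,1)=3432 g(15,3)=3640 g(15,5)=2548 g(15,7)=1260 g(15,9)=440 g(15,11)=104 g(15,13)=15 g(15,15)=1
t=16: g(16,0)=4862 g(16,2)=7072 g(16,4)=6188 g(16,6)=3808 g(16,8)=1700 g(16,10)=544 g(16,12)=119 g(16,14)=16 g(16,16)=1
t=17: g(17,-1)=4862 g(17,1)=11934 g(17,3)=13260 g(17,5)=9996 g(17,7)=5508 g(17,9)=2244 g(17,11)=663 g(17,13)=135 g(17,15)=17 g(17,17)=1
t=18: g(18,0)=16796 g(18,2)=25194 g(18,4)=23256 g(18,6)=15504 g(18,8)=7752 g(18,10)=2907 g(18,12)=798 g(18,14)=152 g(18,16)=18 g(18,18)=1
t=19: g(19,-1)=16796 g(19,1)=41990 g(19,3)=48450 g(19,5)=38760 g(19,7)=23256 g(19,9)=10659 g(19,11)=3705 g(19,13)=950 g(19,15)=170 g(19,17)=19 g(19,19)=1
t=20: g(20,0)=58786 g(20,2)=90440 g(20,4)=87210 g(20,6)=62016 g(20,8)=33915 g(20,10)=14364 g(20,12)=4655 g(20,14)=1120 g(20,16)=189 g(20,18)=20 g(20,20)=1
t=21: g(21,-1)=58786 g(21,1)=149226 g(21,3)=177650 g(21,5)=149226 g(21,7)=95931 g(21,9)=48279 g(21,11)=19019 g(21,13)=5775 g(21,15)=1309 g(21,17)=209 g(21,19)=21 g(21,21)=1
t=22: g(22,0)=208012 g(22,2)=326876 g(22,4)=326876 g(22,6)=245157 g(22,8)=144210 g(22,10)=67298 g(22,12)=24794 g(22,14)=7084 g(22,16)=1518 g(22,18)=230 g(22,20)=22 g(22,22)=1
t=23: g(23,-1)=208012 g(23,1)=534888 g(23,3)=653752 g(23,5)=572033 g(23,7)=389367 g(23,9)=211508 g(23,11)=92092 g(23,13)=31878 g(23,15)=8602 g(23,17)=1748 g(23,19)=252 g(23,21)=23 g(23,23)=1
t=24: g(24,0)=742900 g(24,2)=1188640 g(24,4)=1225785 g(24,6)=961400 g(24,8)=600875 g(24,10)=303600 g(24,12)=123970 g(24,14)=40480 g(24,16)=10350 g(24,18)=2000 g(24,20)=275 g(24,22)=24 g(24,24)=1
t=25: g(25,-1)=742900 g(25,1)=1931540 g(25,3)=2414425 g(25,5)=2187185 g(25,7)=1562275 g(25,9)=904475 g(25,11)=427570 g(25,13)=164450 g(25,15)=50830 g(25,17)=12350 g(25,19)=2275 g(25,21)=299 g(25,23)=25 g(25,25)=1
t=26: g(26,0)=2674440 g(26,2)=4345965 g(26,4)=4601610 g(26,6)=3749460 g(26,8)=2466750 g(26,10)=1332045 g(26,12)=592020 g(26,14)=215280 g(26,16)=63180 g(26,18)=14625 g(26,20)=2574 g(26,22)=324 g(26,24)=26 g(26,26)=1
t=27: g(27,-1)=2674440 g(27,1)=7020405 g(27,3)=8947575 g(27,5)=8351070 g(27,7)=6216210 g(27,9)=3798795 g(27,11)=1924065 g(27,13)=807300 g(27,15)=278460 g(27,17)=77805 g(27,19)=17199 g(27,21)=2898 g(27,23)=350 g(27,25)=27 g(27,27)=1
t=28: g(28,0)=9694845 g(28,2)=15967980 g(28,4)=17298645 g(28,6)=14567280 g(28,8)=10015005 g(28,10)=5722860 g(28,12)=2731365 g(28,14)=1085760 g(28,16)=356265 g(28,18)=95004 g(28,20)=20097 g(28,22)=3248 g(28,24)=377 g(28,26)=28 g(28,28)=1
t=29: g(29,-1)=9694845 g(29,1)=25662825 g(29,3)=33266625 g(29,5)=31865925 g(29,7)=24582285 g(29,9)=15737865 g(29,11)=8454225 g(29,13)=3817125 g(29,15)=1442025 g(29,17)=451269 g(29,19)=115101 g(29,21)=23345 g(29,23)=3625 g(29,25)=405 g(29,27)=29 g(29,29)=1
t=30: g(30,0)=35357670 g(30,2)=58929450 g(30,4)=65132550 g(30,6)=56448210 g(30,8)=40320150 g(30,10)=24192090 g(30,12)=12271350 g(30,14)=5259150 g(30,16)=1893294 g(30,18)=566370 g(30,20)=138446 g(30,22)=26970 g(30,24)=4030 g(30,26)=434 g(30,28)=30 g(30,30)=1
Paths never hitting -2: Σ_s g(30,s) = 300540195
Paths hitting -2: 2^30 - 300540195 = 773201629
P = 773201629/1073741824 = 773201629/1073741824

Answer: 773201629/1073741824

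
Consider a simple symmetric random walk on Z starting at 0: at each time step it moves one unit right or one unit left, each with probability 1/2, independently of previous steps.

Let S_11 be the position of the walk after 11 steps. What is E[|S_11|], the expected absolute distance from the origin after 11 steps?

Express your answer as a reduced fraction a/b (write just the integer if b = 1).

Answer: 693/256

Derivation:
S_11 takes values m ≡ 1 (mod 2) with |m| ≤ 11; P(S_11=m) = C(11,(11+m)/2)/2^11.
Total paths: 2^11 = 2048
Distribution: P(S=-11)=1/2048, P(S=-9)=11/2048, P(S=-7)=55/2048, P(S=-5)=165/2048, P(S=-3)=330/2048, P(S=-1)=462/2048, P(S=1)=462/2048, P(S=3)=330/2048, P(S=5)=165/2048, P(S=7)=55/2048, P(S=9)=11/2048, P(S=11)=1/2048
E[|S_11|] = Σ_m |m|·P(S_11=m) = 5544/2048 = 693/256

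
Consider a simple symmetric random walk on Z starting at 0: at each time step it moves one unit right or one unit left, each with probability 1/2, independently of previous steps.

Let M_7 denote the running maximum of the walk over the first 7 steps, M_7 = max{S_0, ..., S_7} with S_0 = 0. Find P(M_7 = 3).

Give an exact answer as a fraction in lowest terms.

Answer: 21/128

Derivation:
Let M_7 = max(S_0,...,S_7). Use the reflection principle: for j ≥ 1, #{paths with M_7 ≥ j} = #{S_7 ≥ j} + #{S_7 ≥ j+1}.
By reflection, #{M_7 ≥ 3} = #{S_7 ≥ 3} + #{S_7 ≥ 4} = 29 + 8 = 37.
#{M_7 ≥ 4} = #{S_7 ≥ 4} + #{S_7 ≥ 5} = 8 + 8 = 16.
#{M_7 = 3} = 37 - 16 = 21.
P(M_7 = 3) = 21/128 = 21/128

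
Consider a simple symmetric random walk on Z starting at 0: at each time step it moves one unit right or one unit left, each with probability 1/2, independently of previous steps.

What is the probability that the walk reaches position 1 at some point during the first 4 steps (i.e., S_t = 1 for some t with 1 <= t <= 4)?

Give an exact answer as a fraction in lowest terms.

Answer: 5/8

Derivation:
Count via complement. Let g(t,s) = #length-t paths at position s with S_1..S_t all ≠ 1.
g(t,s) = g(t-1,s-1) + g(t-1,s+1) for s ≠ 1; g(t,1) = 0.
t=0: g(0,0)=1
t=1: g(1,-1)=1
t=2: g(2,-2)=1 g(2,0)=1
t=3: g(3,-3)=1 g(3,-1)=2
t=4: g(4,-4)=1 g(4,-2)=3 g(4,0)=2
Paths never hitting 1: Σ_s g(4,s) = 6
Paths hitting 1: 2^4 - 6 = 10
P = 10/16 = 5/8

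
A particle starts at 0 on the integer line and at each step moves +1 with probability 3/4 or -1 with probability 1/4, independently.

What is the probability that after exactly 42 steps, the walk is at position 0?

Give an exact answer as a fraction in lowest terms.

Answer: 703795935117303228915/2417851639229258349412352

Derivation:
To be at 0 after 42 steps: need exactly 21 steps of +1 and 21 of -1.
Number of such sequences: C(42,21) = 538257874440
Each has probability (3/4)^21 · (1/4)^21 = 10460353203/19342813113834066795298816
P = 538257874440 · 10460353203/19342813113834066795298816 = 703795935117303228915/2417851639229258349412352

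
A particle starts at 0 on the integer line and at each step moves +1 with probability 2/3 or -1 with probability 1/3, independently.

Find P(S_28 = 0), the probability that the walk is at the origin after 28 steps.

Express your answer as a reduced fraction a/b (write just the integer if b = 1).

To be at 0 after 28 steps: need exactly 14 steps of +1 and 14 of -1.
Number of such sequences: C(28,14) = 40116600
Each has probability (2/3)^14 · (1/3)^14 = 16384/22876792454961
P = 40116600 · 16384/22876792454961 = 24343347200/847288609443

Answer: 24343347200/847288609443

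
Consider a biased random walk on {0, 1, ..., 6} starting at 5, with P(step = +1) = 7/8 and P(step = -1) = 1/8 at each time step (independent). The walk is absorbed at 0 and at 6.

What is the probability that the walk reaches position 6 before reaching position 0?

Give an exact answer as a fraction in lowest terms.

Biased walk: p = 7/8, q = 1/8, r = q/p = 1/7
Gambler's ruin: P(hit 6 before 0 | start at 5) = (1 - r^a)/(1 - r^N)
r^5 = 1/16807; r^6 = 1/117649
P = (1 - 1/16807) / (1 - 1/117649) = 16806/16807 / 117648/117649 = 19607/19608

Answer: 19607/19608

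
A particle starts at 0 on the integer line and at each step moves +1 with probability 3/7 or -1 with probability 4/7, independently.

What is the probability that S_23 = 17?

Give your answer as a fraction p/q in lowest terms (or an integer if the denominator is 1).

To reach position 17 after 23 steps: need 20 steps of +1 and 3 steps of -1.
Number of such sequences: C(23,20) = 1771
Each has probability (3/7)^20 · (4/7)^3 = 223154201664/27368747340080916343
P = 1771 · 223154201664/27368747340080916343 = 56458013020992/3909821048582988049

Answer: 56458013020992/3909821048582988049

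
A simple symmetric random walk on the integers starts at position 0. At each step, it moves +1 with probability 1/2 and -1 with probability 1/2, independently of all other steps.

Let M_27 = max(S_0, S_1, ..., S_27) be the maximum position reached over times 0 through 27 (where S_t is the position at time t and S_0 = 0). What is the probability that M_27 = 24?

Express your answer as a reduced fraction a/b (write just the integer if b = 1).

Answer: 27/134217728

Derivation:
Let M_27 = max(S_0,...,S_27). Use the reflection principle: for j ≥ 1, #{paths with M_27 ≥ j} = #{S_27 ≥ j} + #{S_27 ≥ j+1}.
By reflection, #{M_27 ≥ 24} = #{S_27 ≥ 24} + #{S_27 ≥ 25} = 28 + 28 = 56.
#{M_27 ≥ 25} = #{S_27 ≥ 25} + #{S_27 ≥ 26} = 28 + 1 = 29.
#{M_27 = 24} = 56 - 29 = 27.
P(M_27 = 24) = 27/134217728 = 27/134217728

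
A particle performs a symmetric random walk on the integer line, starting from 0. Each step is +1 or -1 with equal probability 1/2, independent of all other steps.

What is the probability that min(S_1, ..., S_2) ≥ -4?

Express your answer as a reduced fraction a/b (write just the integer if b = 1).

Let f(t,s) = #length-t paths at position s with S_1..S_t all ≥ -4.
f(t,s) = f(t-1,s-1) + f(t-1,s+1) for s ≥ -4; f(t,s) = 0 for s < -4.
t=0: f(0,0)=1
t=1: f(1,-1)=1 f(1,1)=1
t=2: f(2,-2)=1 f(2,0)=2 f(2,2)=1
Σ_s f(2,s) = 4
P = 4/4 = 1

Answer: 1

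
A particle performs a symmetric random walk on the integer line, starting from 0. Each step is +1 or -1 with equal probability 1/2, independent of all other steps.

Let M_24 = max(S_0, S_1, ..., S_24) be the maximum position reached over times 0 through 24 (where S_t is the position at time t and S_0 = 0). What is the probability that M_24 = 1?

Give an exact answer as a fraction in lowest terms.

Answer: 156009/1048576

Derivation:
Let M_24 = max(S_0,...,S_24). Use the reflection principle: for j ≥ 1, #{paths with M_24 ≥ j} = #{S_24 ≥ j} + #{S_24 ≥ j+1}.
By reflection, #{M_24 ≥ 1} = #{S_24 ≥ 1} + #{S_24 ≥ 2} = 7036530 + 7036530 = 14073060.
#{M_24 ≥ 2} = #{S_24 ≥ 2} + #{S_24 ≥ 3} = 7036530 + 4540386 = 11576916.
#{M_24 = 1} = 14073060 - 11576916 = 2496144.
P(M_24 = 1) = 2496144/16777216 = 156009/1048576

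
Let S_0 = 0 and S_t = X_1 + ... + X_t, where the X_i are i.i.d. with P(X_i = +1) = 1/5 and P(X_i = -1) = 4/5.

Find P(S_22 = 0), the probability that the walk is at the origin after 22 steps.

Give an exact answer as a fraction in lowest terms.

Answer: 2958796259328/2384185791015625

Derivation:
To be at 0 after 22 steps: need exactly 11 steps of +1 and 11 of -1.
Number of such sequences: C(22,11) = 705432
Each has probability (1/5)^11 · (4/5)^11 = 4194304/2384185791015625
P = 705432 · 4194304/2384185791015625 = 2958796259328/2384185791015625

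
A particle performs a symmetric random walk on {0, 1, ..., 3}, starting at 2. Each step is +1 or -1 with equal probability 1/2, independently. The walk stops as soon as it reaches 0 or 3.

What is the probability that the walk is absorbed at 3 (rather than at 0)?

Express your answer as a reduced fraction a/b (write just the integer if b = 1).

Answer: 2/3

Derivation:
Symmetric walk (p = 1/2): the harmonic-function argument gives P(hit 3 before 0 | start at 2) = a/N.
P = 2/3 = 2/3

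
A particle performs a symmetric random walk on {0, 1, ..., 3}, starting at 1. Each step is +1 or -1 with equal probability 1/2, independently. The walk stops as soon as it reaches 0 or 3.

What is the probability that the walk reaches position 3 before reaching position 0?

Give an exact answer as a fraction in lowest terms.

Answer: 1/3

Derivation:
Symmetric walk (p = 1/2): the harmonic-function argument gives P(hit 3 before 0 | start at 1) = a/N.
P = 1/3 = 1/3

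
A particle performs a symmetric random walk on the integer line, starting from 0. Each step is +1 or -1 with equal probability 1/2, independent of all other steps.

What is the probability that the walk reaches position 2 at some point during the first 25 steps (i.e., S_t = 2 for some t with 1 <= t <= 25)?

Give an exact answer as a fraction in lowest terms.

Answer: 2894229/4194304

Derivation:
Count via complement. Let g(t,s) = #length-t paths at position s with S_1..S_t all ≠ 2.
g(t,s) = g(t-1,s-1) + g(t-1,s+1) for s ≠ 2; g(t,2) = 0.
t=0: g(0,0)=1
t=1: g(1,-1)=1 g(1,1)=1
t=2: g(2,-2)=1 g(2,0)=2
t=3: g(3,-3)=1 g(3,-1)=3 g(3,1)=2
t=4: g(4,-4)=1 g(4,-2)=4 g(4,0)=5
t=5: g(5,-5)=1 g(5,-3)=5 g(5,-1)=9 g(5,1)=5
t=6: g(6,-6)=1 g(6,-4)=6 g(6,-2)=14 g(6,0)=14
t=7: g(7,-7)=1 g(7,-5)=7 g(7,-3)=20 g(7,-1)=28 g(7,1)=14
t=8: g(8,-8)=1 g(8,-6)=8 g(8,-4)=27 g(8,-2)=48 g(8,0)=42
t=9: g(9,-9)=1 g(9,-7)=9 g(9,-5)=35 g(9,-3)=75 g(9,-1)=90 g(9,1)=42
t=10: g(10,-10)=1 g(10,-8)=10 g(10,-6)=44 g(10,-4)=110 g(10,-2)=165 g(10,0)=132
t=11: g(11,-11)=1 g(11,-9)=11 g(11,-7)=54 g(11,-5)=154 g(11,-3)=275 g(11,-1)=297 g(11,1)=132
t=12: g(12,-12)=1 g(12,-10)=12 g(12,-8)=65 g(12,-6)=208 g(12,-4)=429 g(12,-2)=572 g(12,0)=429
t=13: g(13,-13)=1 g(13,-11)=13 g(13,-9)=77 g(13,-7)=273 g(13,-5)=637 g(13,-3)=1001 g(13,-1)=1001 g(13,1)=429
t=14: g(14,-14)=1 g(14,-12)=14 g(14,-10)=90 g(14,-8)=350 g(14,-6)=910 g(14,-4)=1638 g(14,-2)=2002 g(14,0)=1430
t=15: g(15,-15)=1 g(15,-13)=15 g(15,-11)=104 g(15,-9)=440 g(15,-7)=1260 g(15,-5)=2548 g(15,-3)=3640 g(15,-1)=3432 g(15,1)=1430
t=16: g(16,-16)=1 g(16,-14)=16 g(16,-12)=119 g(16,-10)=544 g(16,-8)=1700 g(16,-6)=3808 g(16,-4)=6188 g(16,-2)=7072 g(16,0)=4862
t=17: g(17,-17)=1 g(17,-15)=17 g(17,-13)=135 g(17,-11)=663 g(17,-9)=2244 g(17,-7)=5508 g(17,-5)=9996 g(17,-3)=13260 g(17,-1)=11934 g(17,1)=4862
t=18: g(18,-18)=1 g(18,-16)=18 g(18,-14)=152 g(18,-12)=798 g(18,-10)=2907 g(18,-8)=7752 g(18,-6)=15504 g(18,-4)=23256 g(18,-2)=25194 g(18,0)=16796
t=19: g(19,-19)=1 g(19,-17)=19 g(19,-15)=170 g(19,-13)=950 g(19,-11)=3705 g(19,-9)=10659 g(19,-7)=23256 g(19,-5)=38760 g(19,-3)=48450 g(19,-1)=41990 g(19,1)=16796
t=20: g(20,-20)=1 g(20,-18)=20 g(20,-16)=189 g(20,-14)=1120 g(20,-12)=4655 g(20,-10)=14364 g(20,-8)=33915 g(20,-6)=62016 g(20,-4)=87210 g(20,-2)=90440 g(20,0)=58786
t=21: g(21,-21)=1 g(21,-19)=21 g(21,-17)=209 g(21,-15)=1309 g(21,-13)=5775 g(21,-11)=19019 g(21,-9)=48279 g(21,-7)=95931 g(21,-5)=149226 g(21,-3)=177650 g(21,-1)=149226 g(21,1)=58786
t=22: g(22,-22)=1 g(22,-20)=22 g(22,-18)=230 g(22,-16)=1518 g(22,-14)=7084 g(22,-12)=24794 g(22,-10)=67298 g(22,-8)=144210 g(22,-6)=245157 g(22,-4)=326876 g(22,-2)=326876 g(22,0)=208012
t=23: g(23,-23)=1 g(23,-21)=23 g(23,-19)=252 g(23,-17)=1748 g(23,-15)=8602 g(23,-13)=31878 g(23,-11)=92092 g(23,-9)=211508 g(23,-7)=389367 g(23,-5)=572033 g(23,-3)=653752 g(23,-1)=534888 g(23,1)=208012
t=24: g(24,-24)=1 g(24,-22)=24 g(24,-20)=275 g(24,-18)=2000 g(24,-16)=10350 g(24,-14)=40480 g(24,-12)=123970 g(24,-10)=303600 g(24,-8)=600875 g(24,-6)=961400 g(24,-4)=1225785 g(24,-2)=1188640 g(24,0)=742900
t=25: g(25,-25)=1 g(25,-23)=25 g(25,-21)=299 g(25,-19)=2275 g(25,-17)=12350 g(25,-15)=50830 g(25,-13)=164450 g(25,-11)=427570 g(25,-9)=904475 g(25,-7)=1562275 g(25,-5)=2187185 g(25,-3)=2414425 g(25,-1)=1931540 g(25,1)=742900
Paths never hitting 2: Σ_s g(25,s) = 10400600
Paths hitting 2: 2^25 - 10400600 = 23153832
P = 23153832/33554432 = 2894229/4194304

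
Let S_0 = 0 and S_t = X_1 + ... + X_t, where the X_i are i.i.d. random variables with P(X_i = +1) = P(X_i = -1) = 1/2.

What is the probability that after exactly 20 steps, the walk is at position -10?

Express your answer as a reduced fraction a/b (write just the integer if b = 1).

To reach position -10 after 20 steps: need 5 steps of +1 and 15 of -1.
Favorable paths: C(20,5) = 15504
Total paths: 2^20 = 1048576
P = 15504/1048576 = 969/65536

Answer: 969/65536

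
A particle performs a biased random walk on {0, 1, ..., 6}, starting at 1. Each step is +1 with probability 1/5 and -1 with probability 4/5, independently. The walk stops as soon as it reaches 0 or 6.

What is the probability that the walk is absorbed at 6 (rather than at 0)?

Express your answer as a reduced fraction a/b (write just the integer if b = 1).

Answer: 1/1365

Derivation:
Biased walk: p = 1/5, q = 4/5, r = q/p = 4
Gambler's ruin: P(hit 6 before 0 | start at 1) = (1 - r^a)/(1 - r^N)
r^1 = 4; r^6 = 4096
P = (1 - 4) / (1 - 4096) = -3 / -4095 = 1/1365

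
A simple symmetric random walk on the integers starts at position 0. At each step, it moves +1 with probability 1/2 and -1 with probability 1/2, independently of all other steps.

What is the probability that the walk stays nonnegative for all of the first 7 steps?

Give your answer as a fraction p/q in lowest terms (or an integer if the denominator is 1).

Answer: 35/128

Derivation:
Let f(t,s) = #length-t paths at position s with S_1..S_t all ≥ 0.
f(t,s) = f(t-1,s-1) + f(t-1,s+1) for s ≥ 0; f(t,s) = 0 for s < 0.
t=0: f(0,0)=1
t=1: f(1,1)=1
t=2: f(2,0)=1 f(2,2)=1
t=3: f(3,1)=2 f(3,3)=1
t=4: f(4,0)=2 f(4,2)=3 f(4,4)=1
t=5: f(5,1)=5 f(5,3)=4 f(5,5)=1
t=6: f(6,0)=5 f(6,2)=9 f(6,4)=5 f(6,6)=1
t=7: f(7,1)=14 f(7,3)=14 f(7,5)=6 f(7,7)=1
Σ_s f(7,s) = 35
P = 35/128 = 35/128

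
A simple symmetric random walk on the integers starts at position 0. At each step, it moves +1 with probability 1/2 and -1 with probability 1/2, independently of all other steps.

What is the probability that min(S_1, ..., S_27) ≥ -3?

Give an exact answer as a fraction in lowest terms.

Let f(t,s) = #length-t paths at position s with S_1..S_t all ≥ -3.
f(t,s) = f(t-1,s-1) + f(t-1,s+1) for s ≥ -3; f(t,s) = 0 for s < -3.
t=0: f(0,0)=1
t=1: f(1,-1)=1 f(1,1)=1
t=2: f(2,-2)=1 f(2,0)=2 f(2,2)=1
t=3: f(3,-3)=1 f(3,-1)=3 f(3,1)=3 f(3,3)=1
t=4: f(4,-2)=4 f(4,0)=6 f(4,2)=4 f(4,4)=1
t=5: f(5,-3)=4 f(5,-1)=10 f(5,1)=10 f(5,3)=5 f(5,5)=1
t=6: f(6,-2)=14 f(6,0)=20 f(6,2)=15 f(6,4)=6 f(6,6)=1
t=7: f(7,-3)=14 f(7,-1)=34 f(7,1)=35 f(7,3)=21 f(7,5)=7 f(7,7)=1
t=8: f(8,-2)=48 f(8,0)=69 f(8,2)=56 f(8,4)=28 f(8,6)=8 f(8,8)=1
t=9: f(9,-3)=48 f(9,-1)=117 f(9,1)=125 f(9,3)=84 f(9,5)=36 f(9,7)=9 f(9,9)=1
t=10: f(10,-2)=165 f(10,0)=242 f(10,2)=209 f(10,4)=120 f(10,6)=45 f(10,8)=10 f(10,10)=1
t=11: f(11,-3)=165 f(11,-1)=407 f(11,1)=451 f(11,3)=329 f(11,5)=165 f(11,7)=55 f(11,9)=11 f(11,11)=1
t=12: f(12,-2)=572 f(12,0)=858 f(12,2)=780 f(12,4)=494 f(12,6)=220 f(12,8)=66 f(12,10)=12 f(12,12)=1
t=13: f(13,-3)=572 f(13,-1)=1430 f(13,1)=1638 f(13,3)=1274 f(13,5)=714 f(13,7)=286 f(13,9)=78 f(13,11)=13 f(13,13)=1
t=14: f(14,-2)=2002 f(14,0)=3068 f(14,2)=2912 f(14,4)=1988 f(14,6)=1000 f(14,8)=364 f(14,10)=91 f(14,12)=14 f(14,14)=1
t=15: f(15,-3)=2002 f(15,-1)=5070 f(15,1)=5980 f(15,3)=4900 f(15,5)=2988 f(15,7)=1364 f(15,9)=455 f(15,11)=105 f(15,13)=15 f(15,15)=1
t=16: f(16,-2)=7072 f(16,0)=11050 f(16,2)=10880 f(16,4)=7888 f(16,6)=4352 f(16,8)=1819 f(16,10)=560 f(16,12)=120 f(16,14)=16 f(16,16)=1
t=17: f(17,-3)=7072 f(17,-1)=18122 f(17,1)=21930 f(17,3)=18768 f(17,5)=12240 f(17,7)=6171 f(17,9)=2379 f(17,11)=680 f(17,13)=136 f(17,15)=17 f(17,17)=1
t=18: f(18,-2)=25194 f(18,0)=40052 f(18,2)=40698 f(18,4)=31008 f(18,6)=18411 f(18,8)=8550 f(18,10)=3059 f(18,12)=816 f(18,14)=153 f(18,16)=18 f(18,18)=1
t=19: f(19,-3)=25194 f(19,-1)=65246 f(19,1)=80750 f(19,3)=71706 f(19,5)=49419 f(19,7)=26961 f(19,9)=11609 f(19,11)=3875 f(19,13)=969 f(19,15)=171 f(19,17)=19 f(19,19)=1
t=20: f(20,-2)=90440 f(20,0)=145996 f(20,2)=152456 f(20,4)=121125 f(20,6)=76380 f(20,8)=38570 f(20,10)=15484 f(20,12)=4844 f(20,14)=1140 f(20,16)=190 f(20,18)=20 f(20,20)=1
t=21: f(21,-3)=90440 f(21,-1)=236436 f(21,1)=298452 f(21,3)=273581 f(21,5)=197505 f(21,7)=114950 f(21,9)=54054 f(21,11)=20328 f(21,13)=5984 f(21,15)=1330 f(21,17)=210 f(21,19)=21 f(21,21)=1
t=22: f(22,-2)=326876 f(22,0)=534888 f(22,2)=572033 f(22,4)=471086 f(22,6)=312455 f(22,8)=169004 f(22,10)=74382 f(22,12)=26312 f(22,14)=7314 f(22,16)=1540 f(22,18)=231 f(22,20)=22 f(22,22)=1
t=23: f(23,-3)=326876 f(23,-1)=861764 f(23,1)=1106921 f(23,3)=1043119 f(23,5)=783541 f(23,7)=481459 f(23,9)=243386 f(23,11)=100694 f(23,13)=33626 f(23,15)=8854 f(23,17)=1771 f(23,19)=253 f(23,21)=23 f(23,23)=1
t=24: f(24,-2)=1188640 f(24,0)=1968685 f(24,2)=2150040 f(24,4)=1826660 f(24,6)=1265000 f(24,8)=724845 f(24,10)=344080 f(24,12)=134320 f(24,14)=42480 f(24,16)=10625 f(24,18)=2024 f(24,20)=276 f(24,22)=24 f(24,24)=1
t=25: f(25,-3)=1188640 f(25,-1)=3157325 f(25,1)=4118725 f(25,3)=3976700 f(25,5)=3091660 f(25,7)=1989845 f(25,9)=1068925 f(25,11)=478400 f(25,13)=176800 f(25,15)=53105 f(25,17)=12649 f(25,19)=2300 f(25,21)=300 f(25,23)=25 f(25,25)=1
t=26: f(26,-2)=4345965 f(26,0)=7276050 f(26,2)=8095425 f(26,4)=7068360 f(26,6)=5081505 f(26,8)=3058770 f(26,10)=1547325 f(26,12)=655200 f(26,14)=229905 f(26,16)=65754 f(26,18)=14949 f(26,20)=2600 f(26,22)=325 f(26,24)=26 f(26,26)=1
t=27: f(27,-3)=4345965 f(27,-1)=11622015 f(27,1)=15371475 f(27,3)=15163785 f(27,5)=12149865 f(27,7)=8140275 f(27,9)=4606095 f(27,11)=2202525 f(27,13)=885105 f(27,15)=295659 f(27,17)=80703 f(27,19)=17549 f(27,21)=2925 f(27,23)=351 f(27,25)=27 f(27,27)=1
Σ_s f(27,s) = 74884320
P = 74884320/134217728 = 2340135/4194304

Answer: 2340135/4194304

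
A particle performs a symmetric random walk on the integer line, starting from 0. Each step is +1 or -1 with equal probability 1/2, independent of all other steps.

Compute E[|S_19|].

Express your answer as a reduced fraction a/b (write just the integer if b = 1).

Answer: 230945/65536

Derivation:
S_19 takes values m ≡ 1 (mod 2) with |m| ≤ 19; P(S_19=m) = C(19,(19+m)/2)/2^19.
Total paths: 2^19 = 524288
Distribution: P(S=-19)=1/524288, P(S=-17)=19/524288, P(S=-15)=171/524288, P(S=-13)=969/524288, P(S=-11)=3876/524288, P(S=-9)=11628/524288, P(S=-7)=27132/524288, P(S=-5)=50388/524288, P(S=-3)=75582/524288, P(S=-1)=92378/524288, P(S=1)=92378/524288, P(S=3)=75582/524288, P(S=5)=50388/524288, P(S=7)=27132/524288, P(S=9)=11628/524288, P(S=11)=3876/524288, P(S=13)=969/524288, P(S=15)=171/524288, P(S=17)=19/524288, P(S=19)=1/524288
E[|S_19|] = Σ_m |m|·P(S_19=m) = 1847560/524288 = 230945/65536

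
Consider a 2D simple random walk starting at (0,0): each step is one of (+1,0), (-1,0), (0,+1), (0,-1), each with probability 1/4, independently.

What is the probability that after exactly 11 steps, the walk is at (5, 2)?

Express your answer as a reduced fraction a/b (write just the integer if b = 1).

Answer: 9075/2097152

Derivation:
Let h be the number of horizontal steps (so 11-h are vertical). To end at (5,2) need (h+5)/2 right-steps and ((11-h)+2)/2 up-steps.
Sum over h with 5 ≤ h ≤ 9, h ≡ 1 (mod 2), 11-h ≡ 0 (mod 2):
h=5: C(11,5)·C(5,5)·C(6,4) = 462·1·15 = 6930
h=7: C(11,7)·C(7,6)·C(4,3) = 330·7·4 = 9240
h=9: C(11,9)·C(9,7)·C(2,2) = 55·36·1 = 1980
Total favorable: 18150
Total paths: 4^11 = 4194304
P = 18150/4194304 = 9075/2097152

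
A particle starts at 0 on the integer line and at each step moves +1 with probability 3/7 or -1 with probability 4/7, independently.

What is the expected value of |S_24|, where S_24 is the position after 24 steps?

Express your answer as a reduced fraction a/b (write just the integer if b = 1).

S_24 takes values m ≡ 0 (mod 2) with |m| ≤ 24; P(S_24=m) = C(24,(24+m)/2) · (3/7)^((24+m)/2) · (4/7)^((24-m)/2).
Distribution: P(S=-24)=281474976710656/191581231380566414401, P(S=-22)=5066549580791808/191581231380566414401, P(S=-20)=43698990134329344/191581231380566414401, P(S=-18)=240344445738811392/191581231380566414401, P(S=-16)=135193750728081408/27368747340080916343, P(S=-14)=405581252184244224/27368747340080916343, P(S=-12)=963255473937580032/27368747340080916343, P(S=-10)=13003948898157330432/191581231380566414401, P(S=-8)=20725043556438245376/191581231380566414401, P(S=-6)=27633391408584327168/191581231380566414401, P(S=-4)=31087565334657368064/191581231380566414401, P(S=-2)=4239213454726004736/27368747340080916343, P(S=0)=3444360931964878848/27368747340080916343, P(S=2)=2384557568283377664/27368747340080916343, P(S=4)=9836299969168932864/191581231380566414401, P(S=6)=4918149984584466432/191581231380566414401, P(S=8)=2074844524746571776/191581231380566414401, P(S=10)=732298067557613568/191581231380566414401, P(S=12)=30512419481567232/27368747340080916343, P(S=14)=7226625666686976/27368747340080916343, P(S=16)=1354992312503808/27368747340080916343, P(S=18)=1354992312503808/191581231380566414401, P(S=20)=138578759233344/191581231380566414401, P(S=22)=9037745167392/191581231380566414401, P(S=24)=282429536481/191581231380566414401
E[|S_24|] = Σ_m |m|·P(S_24=m) = 130867139837419775592/27368747340080916343

Answer: 130867139837419775592/27368747340080916343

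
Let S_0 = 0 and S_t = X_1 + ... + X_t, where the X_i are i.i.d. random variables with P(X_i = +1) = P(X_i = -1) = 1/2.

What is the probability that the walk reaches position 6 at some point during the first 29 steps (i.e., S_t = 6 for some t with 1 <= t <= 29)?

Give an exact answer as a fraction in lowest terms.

Answer: 35558423/134217728

Derivation:
Count via complement. Let g(t,s) = #length-t paths at position s with S_1..S_t all ≠ 6.
g(t,s) = g(t-1,s-1) + g(t-1,s+1) for s ≠ 6; g(t,6) = 0.
t=0: g(0,0)=1
t=1: g(1,-1)=1 g(1,1)=1
t=2: g(2,-2)=1 g(2,0)=2 g(2,2)=1
t=3: g(3,-3)=1 g(3,-1)=3 g(3,1)=3 g(3,3)=1
t=4: g(4,-4)=1 g(4,-2)=4 g(4,0)=6 g(4,2)=4 g(4,4)=1
t=5: g(5,-5)=1 g(5,-3)=5 g(5,-1)=10 g(5,1)=10 g(5,3)=5 g(5,5)=1
t=6: g(6,-6)=1 g(6,-4)=6 g(6,-2)=15 g(6,0)=20 g(6,2)=15 g(6,4)=6
t=7: g(7,-7)=1 g(7,-5)=7 g(7,-3)=21 g(7,-1)=35 g(7,1)=35 g(7,3)=21 g(7,5)=6
t=8: g(8,-8)=1 g(8,-6)=8 g(8,-4)=28 g(8,-2)=56 g(8,0)=70 g(8,2)=56 g(8,4)=27
t=9: g(9,-9)=1 g(9,-7)=9 g(9,-5)=36 g(9,-3)=84 g(9,-1)=126 g(9,1)=126 g(9,3)=83 g(9,5)=27
t=10: g(10,-10)=1 g(10,-8)=10 g(10,-6)=45 g(10,-4)=120 g(10,-2)=210 g(10,0)=252 g(10,2)=209 g(10,4)=110
t=11: g(11,-11)=1 g(11,-9)=11 g(11,-7)=55 g(11,-5)=165 g(11,-3)=330 g(11,-1)=462 g(11,1)=461 g(11,3)=319 g(11,5)=110
t=12: g(12,-12)=1 g(12,-10)=12 g(12,-8)=66 g(12,-6)=220 g(12,-4)=495 g(12,-2)=792 g(12,0)=923 g(12,2)=780 g(12,4)=429
t=13: g(13,-13)=1 g(13,-11)=13 g(13,-9)=78 g(13,-7)=286 g(13,-5)=715 g(13,-3)=1287 g(13,-1)=1715 g(13,1)=1703 g(13,3)=1209 g(13,5)=429
t=14: g(14,-14)=1 g(14,-12)=14 g(14,-10)=91 g(14,-8)=364 g(14,-6)=1001 g(14,-4)=2002 g(14,-2)=3002 g(14,0)=3418 g(14,2)=2912 g(14,4)=1638
t=15: g(15,-15)=1 g(15,-13)=15 g(15,-11)=105 g(15,-9)=455 g(15,-7)=1365 g(15,-5)=3003 g(15,-3)=5004 g(15,-1)=6420 g(15,1)=6330 g(15,3)=4550 g(15,5)=1638
t=16: g(16,-16)=1 g(16,-14)=16 g(16,-12)=120 g(16,-10)=560 g(16,-8)=1820 g(16,-6)=4368 g(16,-4)=8007 g(16,-2)=11424 g(16,0)=12750 g(16,2)=10880 g(16,4)=6188
t=17: g(17,-17)=1 g(17,-15)=17 g(17,-13)=136 g(17,-11)=680 g(17,-9)=2380 g(17,-7)=6188 g(17,-5)=12375 g(17,-3)=19431 g(17,-1)=24174 g(17,1)=23630 g(17,3)=17068 g(17,5)=6188
t=18: g(18,-18)=1 g(18,-16)=18 g(18,-14)=153 g(18,-12)=816 g(18,-10)=3060 g(18,-8)=8568 g(18,-6)=18563 g(18,-4)=31806 g(18,-2)=43605 g(18,0)=47804 g(18,2)=40698 g(18,4)=23256
t=19: g(19,-19)=1 g(19,-17)=19 g(19,-15)=171 g(19,-13)=969 g(19,-11)=3876 g(19,-9)=11628 g(19,-7)=27131 g(19,-5)=50369 g(19,-3)=75411 g(19,-1)=91409 g(19,1)=88502 g(19,3)=63954 g(19,5)=23256
t=20: g(20,-20)=1 g(20,-18)=20 g(20,-16)=190 g(20,-14)=1140 g(20,-12)=4845 g(20,-10)=15504 g(20,-8)=38759 g(20,-6)=77500 g(20,-4)=125780 g(20,-2)=166820 g(20,0)=179911 g(20,2)=152456 g(20,4)=87210
t=21: g(21,-21)=1 g(21,-19)=21 g(21,-17)=210 g(21,-15)=1330 g(21,-13)=5985 g(21,-11)=20349 g(21,-9)=54263 g(21,-7)=116259 g(21,-5)=203280 g(21,-3)=292600 g(21,-1)=346731 g(21,1)=332367 g(21,3)=239666 g(21,5)=87210
t=22: g(22,-22)=1 g(22,-20)=22 g(22,-18)=231 g(22,-16)=1540 g(22,-14)=7315 g(22,-12)=26334 g(22,-10)=74612 g(22,-8)=170522 g(22,-6)=319539 g(22,-4)=495880 g(22,-2)=639331 g(22,0)=679098 g(22,2)=572033 g(22,4)=326876
t=23: g(23,-23)=1 g(23,-21)=23 g(23,-19)=253 g(23,-17)=1771 g(23,-15)=8855 g(23,-13)=33649 g(23,-11)=100946 g(23,-9)=245134 g(23,-7)=490061 g(23,-5)=815419 g(23,-3)=1135211 g(23,-1)=1318429 g(23,1)=1251131 g(23,3)=898909 g(23,5)=326876
t=24: g(24,-24)=1 g(24,-22)=24 g(24,-20)=276 g(24,-18)=2024 g(24,-16)=10626 g(24,-14)=42504 g(24,-12)=134595 g(24,-10)=346080 g(24,-8)=735195 g(24,-6)=1305480 g(24,-4)=1950630 g(24,-2)=2453640 g(24,0)=2569560 g(24,2)=2150040 g(24,4)=1225785
t=25: g(25,-25)=1 g(25,-23)=25 g(25,-21)=300 g(25,-19)=2300 g(25,-17)=12650 g(25,-15)=53130 g(25,-13)=177099 g(25,-11)=480675 g(25,-9)=1081275 g(25,-7)=2040675 g(25,-5)=3256110 g(25,-3)=4404270 g(25,-1)=5023200 g(25,1)=4719600 g(25,3)=3375825 g(25,5)=1225785
t=26: g(26,-26)=1 g(26,-24)=26 g(26,-22)=325 g(26,-20)=2600 g(26,-18)=14950 g(26,-16)=65780 g(26,-14)=230229 g(26,-12)=657774 g(26,-10)=1561950 g(26,-8)=3121950 g(26,-6)=5296785 g(26,-4)=7660380 g(26,-2)=9427470 g(26,0)=9742800 g(26,2)=8095425 g(26,4)=4601610
t=27: g(27,-27)=1 g(27,-25)=27 g(27,-23)=351 g(27,-21)=2925 g(27,-19)=17550 g(27,-17)=80730 g(27,-15)=296009 g(27,-13)=888003 g(27,-11)=2219724 g(27,-9)=4683900 g(27,-7)=8418735 g(27,-5)=12957165 g(27,-3)=17087850 g(27,-1)=19170270 g(27,1)=17838225 g(27,3)=12697035 g(27,5)=4601610
t=28: g(28,-28)=1 g(28,-26)=28 g(28,-24)=378 g(28,-22)=3276 g(28,-20)=20475 g(28,-18)=98280 g(28,-16)=376739 g(28,-14)=1184012 g(28,-12)=3107727 g(28,-10)=6903624 g(28,-8)=13102635 g(28,-6)=21375900 g(28,-4)=30045015 g(28,-2)=36258120 g(28,0)=37008495 g(28,2)=30535260 g(28,4)=17298645
t=29: g(29,-29)=1 g(29,-27)=29 g(29,-25)=406 g(29,-23)=3654 g(29,-21)=23751 g(29,-19)=118755 g(29,-17)=475019 g(29,-15)=1560751 g(29,-13)=4291739 g(29,-11)=10011351 g(29,-9)=20006259 g(29,-7)=34478535 g(29,-5)=51420915 g(29,-3)=66303135 g(29,-1)=73266615 g(29,1)=67543755 g(29,3)=47833905 g(29,5)=17298645
Paths never hitting 6: Σ_s g(29,s) = 394637220
Paths hitting 6: 2^29 - 394637220 = 142233692
P = 142233692/536870912 = 35558423/134217728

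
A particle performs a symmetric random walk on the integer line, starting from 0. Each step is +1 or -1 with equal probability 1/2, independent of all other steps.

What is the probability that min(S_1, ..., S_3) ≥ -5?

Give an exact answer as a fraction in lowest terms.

Let f(t,s) = #length-t paths at position s with S_1..S_t all ≥ -5.
f(t,s) = f(t-1,s-1) + f(t-1,s+1) for s ≥ -5; f(t,s) = 0 for s < -5.
t=0: f(0,0)=1
t=1: f(1,-1)=1 f(1,1)=1
t=2: f(2,-2)=1 f(2,0)=2 f(2,2)=1
t=3: f(3,-3)=1 f(3,-1)=3 f(3,1)=3 f(3,3)=1
Σ_s f(3,s) = 8
P = 8/8 = 1

Answer: 1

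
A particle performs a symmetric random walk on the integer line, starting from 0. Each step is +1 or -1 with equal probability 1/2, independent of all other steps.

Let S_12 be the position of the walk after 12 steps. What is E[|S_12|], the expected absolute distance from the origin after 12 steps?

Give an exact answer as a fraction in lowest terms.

S_12 takes values m ≡ 0 (mod 2) with |m| ≤ 12; P(S_12=m) = C(12,(12+m)/2)/2^12.
Total paths: 2^12 = 4096
Distribution: P(S=-12)=1/4096, P(S=-10)=12/4096, P(S=-8)=66/4096, P(S=-6)=220/4096, P(S=-4)=495/4096, P(S=-2)=792/4096, P(S=0)=924/4096, P(S=2)=792/4096, P(S=4)=495/4096, P(S=6)=220/4096, P(S=8)=66/4096, P(S=10)=12/4096, P(S=12)=1/4096
E[|S_12|] = Σ_m |m|·P(S_12=m) = 11088/4096 = 693/256

Answer: 693/256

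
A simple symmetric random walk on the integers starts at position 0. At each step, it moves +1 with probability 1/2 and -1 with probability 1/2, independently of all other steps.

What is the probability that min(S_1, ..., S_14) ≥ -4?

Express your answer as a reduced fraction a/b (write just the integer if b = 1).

Let f(t,s) = #length-t paths at position s with S_1..S_t all ≥ -4.
f(t,s) = f(t-1,s-1) + f(t-1,s+1) for s ≥ -4; f(t,s) = 0 for s < -4.
t=0: f(0,0)=1
t=1: f(1,-1)=1 f(1,1)=1
t=2: f(2,-2)=1 f(2,0)=2 f(2,2)=1
t=3: f(3,-3)=1 f(3,-1)=3 f(3,1)=3 f(3,3)=1
t=4: f(4,-4)=1 f(4,-2)=4 f(4,0)=6 f(4,2)=4 f(4,4)=1
t=5: f(5,-3)=5 f(5,-1)=10 f(5,1)=10 f(5,3)=5 f(5,5)=1
t=6: f(6,-4)=5 f(6,-2)=15 f(6,0)=20 f(6,2)=15 f(6,4)=6 f(6,6)=1
t=7: f(7,-3)=20 f(7,-1)=35 f(7,1)=35 f(7,3)=21 f(7,5)=7 f(7,7)=1
t=8: f(8,-4)=20 f(8,-2)=55 f(8,0)=70 f(8,2)=56 f(8,4)=28 f(8,6)=8 f(8,8)=1
t=9: f(9,-3)=75 f(9,-1)=125 f(9,1)=126 f(9,3)=84 f(9,5)=36 f(9,7)=9 f(9,9)=1
t=10: f(10,-4)=75 f(10,-2)=200 f(10,0)=251 f(10,2)=210 f(10,4)=120 f(10,6)=45 f(10,8)=10 f(10,10)=1
t=11: f(11,-3)=275 f(11,-1)=451 f(11,1)=461 f(11,3)=330 f(11,5)=165 f(11,7)=55 f(11,9)=11 f(11,11)=1
t=12: f(12,-4)=275 f(12,-2)=726 f(12,0)=912 f(12,2)=791 f(12,4)=495 f(12,6)=220 f(12,8)=66 f(12,10)=12 f(12,12)=1
t=13: f(13,-3)=1001 f(13,-1)=1638 f(13,1)=1703 f(13,3)=1286 f(13,5)=715 f(13,7)=286 f(13,9)=78 f(13,11)=13 f(13,13)=1
t=14: f(14,-4)=1001 f(14,-2)=2639 f(14,0)=3341 f(14,2)=2989 f(14,4)=2001 f(14,6)=1001 f(14,8)=364 f(14,10)=91 f(14,12)=14 f(14,14)=1
Σ_s f(14,s) = 13442
P = 13442/16384 = 6721/8192

Answer: 6721/8192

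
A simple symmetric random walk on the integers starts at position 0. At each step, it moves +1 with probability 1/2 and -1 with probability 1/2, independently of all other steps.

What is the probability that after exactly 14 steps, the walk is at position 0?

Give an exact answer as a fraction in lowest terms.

To return to 0 after 14 steps: need exactly 7 steps of +1 and 7 of -1.
Favorable paths: C(14,7) = 3432
Total paths: 2^14 = 16384
P = 3432/16384 = 429/2048

Answer: 429/2048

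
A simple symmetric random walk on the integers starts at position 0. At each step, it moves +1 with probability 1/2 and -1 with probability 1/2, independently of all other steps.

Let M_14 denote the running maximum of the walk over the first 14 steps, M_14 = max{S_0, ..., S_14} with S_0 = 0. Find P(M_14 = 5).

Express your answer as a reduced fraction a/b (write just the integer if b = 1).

Answer: 1001/16384

Derivation:
Let M_14 = max(S_0,...,S_14). Use the reflection principle: for j ≥ 1, #{paths with M_14 ≥ j} = #{S_14 ≥ j} + #{S_14 ≥ j+1}.
By reflection, #{M_14 ≥ 5} = #{S_14 ≥ 5} + #{S_14 ≥ 6} = 1471 + 1471 = 2942.
#{M_14 ≥ 6} = #{S_14 ≥ 6} + #{S_14 ≥ 7} = 1471 + 470 = 1941.
#{M_14 = 5} = 2942 - 1941 = 1001.
P(M_14 = 5) = 1001/16384 = 1001/16384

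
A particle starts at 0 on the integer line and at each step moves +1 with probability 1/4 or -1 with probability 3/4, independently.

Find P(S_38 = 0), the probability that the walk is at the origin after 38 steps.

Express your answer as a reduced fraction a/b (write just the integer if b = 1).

Answer: 5135054769461249325/9444732965739290427392

Derivation:
To be at 0 after 38 steps: need exactly 19 steps of +1 and 19 of -1.
Number of such sequences: C(38,19) = 35345263800
Each has probability (1/4)^19 · (3/4)^19 = 1162261467/75557863725914323419136
P = 35345263800 · 1162261467/75557863725914323419136 = 5135054769461249325/9444732965739290427392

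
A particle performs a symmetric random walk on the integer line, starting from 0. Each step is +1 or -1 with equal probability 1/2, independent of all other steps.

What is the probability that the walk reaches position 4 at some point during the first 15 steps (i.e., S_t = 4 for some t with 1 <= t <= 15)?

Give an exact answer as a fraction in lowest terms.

Count via complement. Let g(t,s) = #length-t paths at position s with S_1..S_t all ≠ 4.
g(t,s) = g(t-1,s-1) + g(t-1,s+1) for s ≠ 4; g(t,4) = 0.
t=0: g(0,0)=1
t=1: g(1,-1)=1 g(1,1)=1
t=2: g(2,-2)=1 g(2,0)=2 g(2,2)=1
t=3: g(3,-3)=1 g(3,-1)=3 g(3,1)=3 g(3,3)=1
t=4: g(4,-4)=1 g(4,-2)=4 g(4,0)=6 g(4,2)=4
t=5: g(5,-5)=1 g(5,-3)=5 g(5,-1)=10 g(5,1)=10 g(5,3)=4
t=6: g(6,-6)=1 g(6,-4)=6 g(6,-2)=15 g(6,0)=20 g(6,2)=14
t=7: g(7,-7)=1 g(7,-5)=7 g(7,-3)=21 g(7,-1)=35 g(7,1)=34 g(7,3)=14
t=8: g(8,-8)=1 g(8,-6)=8 g(8,-4)=28 g(8,-2)=56 g(8,0)=69 g(8,2)=48
t=9: g(9,-9)=1 g(9,-7)=9 g(9,-5)=36 g(9,-3)=84 g(9,-1)=125 g(9,1)=117 g(9,3)=48
t=10: g(10,-10)=1 g(10,-8)=10 g(10,-6)=45 g(10,-4)=120 g(10,-2)=209 g(10,0)=242 g(10,2)=165
t=11: g(11,-11)=1 g(11,-9)=11 g(11,-7)=55 g(11,-5)=165 g(11,-3)=329 g(11,-1)=451 g(11,1)=407 g(11,3)=165
t=12: g(12,-12)=1 g(12,-10)=12 g(12,-8)=66 g(12,-6)=220 g(12,-4)=494 g(12,-2)=780 g(12,0)=858 g(12,2)=572
t=13: g(13,-13)=1 g(13,-11)=13 g(13,-9)=78 g(13,-7)=286 g(13,-5)=714 g(13,-3)=1274 g(13,-1)=1638 g(13,1)=1430 g(13,3)=572
t=14: g(14,-14)=1 g(14,-12)=14 g(14,-10)=91 g(14,-8)=364 g(14,-6)=1000 g(14,-4)=1988 g(14,-2)=2912 g(14,0)=3068 g(14,2)=2002
t=15: g(15,-15)=1 g(15,-13)=15 g(15,-11)=105 g(15,-9)=455 g(15,-7)=1364 g(15,-5)=2988 g(15,-3)=4900 g(15,-1)=5980 g(15,1)=5070 g(15,3)=2002
Paths never hitting 4: Σ_s g(15,s) = 22880
Paths hitting 4: 2^15 - 22880 = 9888
P = 9888/32768 = 309/1024

Answer: 309/1024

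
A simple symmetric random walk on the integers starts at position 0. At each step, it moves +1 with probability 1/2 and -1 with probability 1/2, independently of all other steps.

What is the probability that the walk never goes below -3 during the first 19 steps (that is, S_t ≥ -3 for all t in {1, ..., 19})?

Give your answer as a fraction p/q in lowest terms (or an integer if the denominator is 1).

Let f(t,s) = #length-t paths at position s with S_1..S_t all ≥ -3.
f(t,s) = f(t-1,s-1) + f(t-1,s+1) for s ≥ -3; f(t,s) = 0 for s < -3.
t=0: f(0,0)=1
t=1: f(1,-1)=1 f(1,1)=1
t=2: f(2,-2)=1 f(2,0)=2 f(2,2)=1
t=3: f(3,-3)=1 f(3,-1)=3 f(3,1)=3 f(3,3)=1
t=4: f(4,-2)=4 f(4,0)=6 f(4,2)=4 f(4,4)=1
t=5: f(5,-3)=4 f(5,-1)=10 f(5,1)=10 f(5,3)=5 f(5,5)=1
t=6: f(6,-2)=14 f(6,0)=20 f(6,2)=15 f(6,4)=6 f(6,6)=1
t=7: f(7,-3)=14 f(7,-1)=34 f(7,1)=35 f(7,3)=21 f(7,5)=7 f(7,7)=1
t=8: f(8,-2)=48 f(8,0)=69 f(8,2)=56 f(8,4)=28 f(8,6)=8 f(8,8)=1
t=9: f(9,-3)=48 f(9,-1)=117 f(9,1)=125 f(9,3)=84 f(9,5)=36 f(9,7)=9 f(9,9)=1
t=10: f(10,-2)=165 f(10,0)=242 f(10,2)=209 f(10,4)=120 f(10,6)=45 f(10,8)=10 f(10,10)=1
t=11: f(11,-3)=165 f(11,-1)=407 f(11,1)=451 f(11,3)=329 f(11,5)=165 f(11,7)=55 f(11,9)=11 f(11,11)=1
t=12: f(12,-2)=572 f(12,0)=858 f(12,2)=780 f(12,4)=494 f(12,6)=220 f(12,8)=66 f(12,10)=12 f(12,12)=1
t=13: f(13,-3)=572 f(13,-1)=1430 f(13,1)=1638 f(13,3)=1274 f(13,5)=714 f(13,7)=286 f(13,9)=78 f(13,11)=13 f(13,13)=1
t=14: f(14,-2)=2002 f(14,0)=3068 f(14,2)=2912 f(14,4)=1988 f(14,6)=1000 f(14,8)=364 f(14,10)=91 f(14,12)=14 f(14,14)=1
t=15: f(15,-3)=2002 f(15,-1)=5070 f(15,1)=5980 f(15,3)=4900 f(15,5)=2988 f(15,7)=1364 f(15,9)=455 f(15,11)=105 f(15,13)=15 f(15,15)=1
t=16: f(16,-2)=7072 f(16,0)=11050 f(16,2)=10880 f(16,4)=7888 f(16,6)=4352 f(16,8)=1819 f(16,10)=560 f(16,12)=120 f(16,14)=16 f(16,16)=1
t=17: f(17,-3)=7072 f(17,-1)=18122 f(17,1)=21930 f(17,3)=18768 f(17,5)=12240 f(17,7)=6171 f(17,9)=2379 f(17,11)=680 f(17,13)=136 f(17,15)=17 f(17,17)=1
t=18: f(18,-2)=25194 f(18,0)=40052 f(18,2)=40698 f(18,4)=31008 f(18,6)=18411 f(18,8)=8550 f(18,10)=3059 f(18,12)=816 f(18,14)=153 f(18,16)=18 f(18,18)=1
t=19: f(19,-3)=25194 f(19,-1)=65246 f(19,1)=80750 f(19,3)=71706 f(19,5)=49419 f(19,7)=26961 f(19,9)=11609 f(19,11)=3875 f(19,13)=969 f(19,15)=171 f(19,17)=19 f(19,19)=1
Σ_s f(19,s) = 335920
P = 335920/524288 = 20995/32768

Answer: 20995/32768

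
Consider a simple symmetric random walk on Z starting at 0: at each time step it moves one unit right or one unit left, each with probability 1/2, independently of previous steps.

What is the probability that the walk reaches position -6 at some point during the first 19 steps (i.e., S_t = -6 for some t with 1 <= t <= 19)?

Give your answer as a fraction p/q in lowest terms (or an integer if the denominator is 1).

Count via complement. Let g(t,s) = #length-t paths at position s with S_1..S_t all ≠ -6.
g(t,s) = g(t-1,s-1) + g(t-1,s+1) for s ≠ -6; g(t,-6) = 0.
t=0: g(0,0)=1
t=1: g(1,-1)=1 g(1,1)=1
t=2: g(2,-2)=1 g(2,0)=2 g(2,2)=1
t=3: g(3,-3)=1 g(3,-1)=3 g(3,1)=3 g(3,3)=1
t=4: g(4,-4)=1 g(4,-2)=4 g(4,0)=6 g(4,2)=4 g(4,4)=1
t=5: g(5,-5)=1 g(5,-3)=5 g(5,-1)=10 g(5,1)=10 g(5,3)=5 g(5,5)=1
t=6: g(6,-4)=6 g(6,-2)=15 g(6,0)=20 g(6,2)=15 g(6,4)=6 g(6,6)=1
t=7: g(7,-5)=6 g(7,-3)=21 g(7,-1)=35 g(7,1)=35 g(7,3)=21 g(7,5)=7 g(7,7)=1
t=8: g(8,-4)=27 g(8,-2)=56 g(8,0)=70 g(8,2)=56 g(8,4)=28 g(8,6)=8 g(8,8)=1
t=9: g(9,-5)=27 g(9,-3)=83 g(9,-1)=126 g(9,1)=126 g(9,3)=84 g(9,5)=36 g(9,7)=9 g(9,9)=1
t=10: g(10,-4)=110 g(10,-2)=209 g(10,0)=252 g(10,2)=210 g(10,4)=120 g(10,6)=45 g(10,8)=10 g(10,10)=1
t=11: g(11,-5)=110 g(11,-3)=319 g(11,-1)=461 g(11,1)=462 g(11,3)=330 g(11,5)=165 g(11,7)=55 g(11,9)=11 g(11,11)=1
t=12: g(12,-4)=429 g(12,-2)=780 g(12,0)=923 g(12,2)=792 g(12,4)=495 g(12,6)=220 g(12,8)=66 g(12,10)=12 g(12,12)=1
t=13: g(13,-5)=429 g(13,-3)=1209 g(13,-1)=1703 g(13,1)=1715 g(13,3)=1287 g(13,5)=715 g(13,7)=286 g(13,9)=78 g(13,11)=13 g(13,13)=1
t=14: g(14,-4)=1638 g(14,-2)=2912 g(14,0)=3418 g(14,2)=3002 g(14,4)=2002 g(14,6)=1001 g(14,8)=364 g(14,10)=91 g(14,12)=14 g(14,14)=1
t=15: g(15,-5)=1638 g(15,-3)=4550 g(15,-1)=6330 g(15,1)=6420 g(15,3)=5004 g(15,5)=3003 g(15,7)=1365 g(15,9)=455 g(15,11)=105 g(15,13)=15 g(15,15)=1
t=16: g(16,-4)=6188 g(16,-2)=10880 g(16,0)=12750 g(16,2)=11424 g(16,4)=8007 g(16,6)=4368 g(16,8)=1820 g(16,10)=560 g(16,12)=120 g(16,14)=16 g(16,16)=1
t=17: g(17,-5)=6188 g(17,-3)=17068 g(17,-1)=23630 g(17,1)=24174 g(17,3)=19431 g(17,5)=12375 g(17,7)=6188 g(17,9)=2380 g(17,11)=680 g(17,13)=136 g(17,15)=17 g(17,17)=1
t=18: g(18,-4)=23256 g(18,-2)=40698 g(18,0)=47804 g(18,2)=43605 g(18,4)=31806 g(18,6)=18563 g(18,8)=8568 g(18,10)=3060 g(18,12)=816 g(18,14)=153 g(18,16)=18 g(18,18)=1
t=19: g(19,-5)=23256 g(19,-3)=63954 g(19,-1)=88502 g(19,1)=91409 g(19,3)=75411 g(19,5)=50369 g(19,7)=27131 g(19,9)=11628 g(19,11)=3876 g(19,13)=969 g(19,15)=171 g(19,17)=19 g(19,19)=1
Paths never hitting -6: Σ_s g(19,s) = 436696
Paths hitting -6: 2^19 - 436696 = 87592
P = 87592/524288 = 10949/65536

Answer: 10949/65536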